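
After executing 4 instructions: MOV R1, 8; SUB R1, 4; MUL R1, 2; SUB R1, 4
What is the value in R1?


Register state trace:
  MOV R1, 8  → R1 = 8
  SUB R1, 4  → R1 = 8 - 4 = 4
  MUL R1, 2  → R1 = 4 * 2 = 8
  SUB R1, 4  → R1 = 8 - 4 = 4
Final: R1 = 4

4


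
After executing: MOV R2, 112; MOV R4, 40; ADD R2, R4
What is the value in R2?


Register state trace:
  MOV R2, 112  → R2 = 112
  MOV R4, 40  → R4 = 40
  ADD R2, R4  → R2 = 112 + 40 = 152
Final: R2 = 152

152


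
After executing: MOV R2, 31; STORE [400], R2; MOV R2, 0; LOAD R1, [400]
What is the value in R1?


Register and memory trace:
  MOV R2, 31  → R2 = 31
  STORE [400], R2  → mem[400] = 31
  MOV R2, 0  → R2 = 0
  LOAD R1, [400]  → R1 = mem[400] = 31
Final: R1 = 31

31


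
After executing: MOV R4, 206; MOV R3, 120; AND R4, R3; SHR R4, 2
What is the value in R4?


Register state trace:
  MOV R4, 206  → R4 = 206 (0b11001110)
  MOV R3, 120  → R3 = 120 (0b01111000)
  AND R4, R3  → R4 = 206 AND 120 = 72 (0b01001000)
  SHR R4, 2  → R4 = 72 >> 2 = 18
Final: R4 = 18

18


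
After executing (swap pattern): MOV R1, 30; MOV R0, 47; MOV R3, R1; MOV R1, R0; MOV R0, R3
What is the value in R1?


Register state trace (swap pattern):
  MOV R1, 30  → R1 = 30
  MOV R0, 47  → R0 = 47
  MOV R3, R1  → R3 = 30  (save R1)
  MOV R1, R0  → R1 = 47  (R1 gets R0's value)
  MOV R0, R3  → R0 = 30  (R0 gets saved value)
Final: R1 = 47

47


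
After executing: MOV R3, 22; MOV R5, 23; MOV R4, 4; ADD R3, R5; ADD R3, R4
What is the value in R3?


Register state trace:
  MOV R3, 22  → R3 = 22
  MOV R5, 23  → R5 = 23
  MOV R4, 4  → R4 = 4
  ADD R3, R5  → R3 = 22 + 23 = 45
  ADD R3, R4  → R3 = 45 + 4 = 49
Final: R3 = 49

49


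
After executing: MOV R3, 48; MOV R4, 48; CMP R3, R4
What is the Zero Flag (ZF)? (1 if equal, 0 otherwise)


Register state trace:
  MOV R3, 48  → R3 = 48
  MOV R4, 48  → R4 = 48
  CMP R3, R4  → computes 48 - 48 = 0
  Result is zero, so values are equal
ZF = 1

1


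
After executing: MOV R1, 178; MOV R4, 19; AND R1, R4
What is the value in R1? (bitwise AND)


Register state trace:
  MOV R1, 178  → R1 = 178 (0b10110010)
  MOV R4, 19  → R4 = 19 (0b00010011)
  AND R1, R4  → R1 = 178 AND 19 = 18 (0b00010010)
Final: R1 = 18

18


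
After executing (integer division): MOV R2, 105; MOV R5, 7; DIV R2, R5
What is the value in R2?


Register state trace:
  MOV R2, 105  → R2 = 105
  MOV R5, 7  → R5 = 7
  DIV R2, R5  → R2 = 105 // 7 = 15
Final: R2 = 15

15


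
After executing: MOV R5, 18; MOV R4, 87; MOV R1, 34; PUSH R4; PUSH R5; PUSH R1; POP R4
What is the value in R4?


Stack trace (top is rightmost):
  MOV R5, 18  → R5 = 18
  MOV R4, 87  → R4 = 87
  MOV R1, 34  → R1 = 34
  PUSH R4  → stack: [87]
  PUSH R5  → stack: [87, 18]
  PUSH R1  → stack: [87, 18, 34]
  POP R4  → R4 = 34, stack: [87, 18]
Final: R4 = 34

34


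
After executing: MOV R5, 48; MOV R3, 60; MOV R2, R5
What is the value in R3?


Register state trace:
  MOV R5, 48  → R5 = 48
  MOV R3, 60  → R3 = 60
  MOV R2, R5  → R2 = 48
Final: R3 = 60

60


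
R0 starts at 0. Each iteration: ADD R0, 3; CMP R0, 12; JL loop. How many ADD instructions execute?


Loop trace (R0 starts at 0, target 12, step 3):
  ADD #1: R0 = 0 + 3 = 3  → 3 < 12, loop
  ADD #2: R0 = 3 + 3 = 6  → 6 < 12, loop
  ADD #3: R0 = 6 + 3 = 9  → 9 < 12, loop
  ADD #4: R0 = 9 + 3 = 12  → 12 >= 12, exit
Total ADD instructions: 4

4


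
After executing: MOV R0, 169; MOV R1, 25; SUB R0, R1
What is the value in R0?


Register state trace:
  MOV R0, 169  → R0 = 169
  MOV R1, 25  → R1 = 25
  SUB R0, R1  → R0 = 169 - 25 = 144
Final: R0 = 144

144


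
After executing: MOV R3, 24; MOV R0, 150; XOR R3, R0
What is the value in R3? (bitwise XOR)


Register state trace:
  MOV R3, 24  → R3 = 24 (0b00011000)
  MOV R0, 150  → R0 = 150 (0b10010110)
  XOR R3, R0  → R3 = 24 XOR 150 = 142 (0b10001110)
Final: R3 = 142

142


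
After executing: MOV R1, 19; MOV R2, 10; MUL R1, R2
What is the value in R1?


Register state trace:
  MOV R1, 19  → R1 = 19
  MOV R2, 10  → R2 = 10
  MUL R1, R2  → R1 = 19 * 10 = 190
Final: R1 = 190

190


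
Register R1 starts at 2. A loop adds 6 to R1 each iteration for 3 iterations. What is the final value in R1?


Starting value: R1 = 2
  Iter 1: R1 = 2 + 6 = 8
  Iter 2: R1 = 8 + 6 = 14
  Iter 3: R1 = 14 + 6 = 20
Final: R1 = 20

20


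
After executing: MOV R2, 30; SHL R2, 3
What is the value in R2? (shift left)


Register state trace:
  MOV R2, 30  → R2 = 30
  SHL R2, 3  → R2 = 30 << 3 = 30 * 2^3 = 240
Final: R2 = 240

240


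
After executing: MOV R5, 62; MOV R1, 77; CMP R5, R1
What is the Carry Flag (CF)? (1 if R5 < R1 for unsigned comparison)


Register state trace:
  MOV R5, 62  → R5 = 62
  MOV R1, 77  → R1 = 77
  CMP R5, R1  → unsigned 62 - 77: borrow occurs
  62 < 77, so CF = 1
CF = 1

1


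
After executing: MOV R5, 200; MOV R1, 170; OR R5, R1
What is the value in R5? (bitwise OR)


Register state trace:
  MOV R5, 200  → R5 = 200 (0b11001000)
  MOV R1, 170  → R1 = 170 (0b10101010)
  OR R5, R1   → R5 = 200 OR 170 = 234 (0b11101010)
Final: R5 = 234

234


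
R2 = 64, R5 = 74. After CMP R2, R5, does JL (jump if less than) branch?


Trace:
  R2 = 64, R5 = 74
  CMP R2, R5  → compares 64 vs 74
  JL checks: is 64 less than 74?
  64 < 74, so condition is true
Branch taken: Yes

Yes


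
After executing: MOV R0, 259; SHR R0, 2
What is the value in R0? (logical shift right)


Register state trace:
  MOV R0, 259  → R0 = 259
  SHR R0, 2  → R0 = 259 >> 2 = 259 // 2^2 = 64
Final: R0 = 64

64


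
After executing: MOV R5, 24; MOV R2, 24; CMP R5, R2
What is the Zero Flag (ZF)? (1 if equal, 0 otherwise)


Register state trace:
  MOV R5, 24  → R5 = 24
  MOV R2, 24  → R2 = 24
  CMP R5, R2  → computes 24 - 24 = 0
  Result is zero, so values are equal
ZF = 1

1


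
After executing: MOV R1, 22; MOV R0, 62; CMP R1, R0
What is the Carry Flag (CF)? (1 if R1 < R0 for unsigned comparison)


Register state trace:
  MOV R1, 22  → R1 = 22
  MOV R0, 62  → R0 = 62
  CMP R1, R0  → unsigned 22 - 62: borrow occurs
  22 < 62, so CF = 1
CF = 1

1


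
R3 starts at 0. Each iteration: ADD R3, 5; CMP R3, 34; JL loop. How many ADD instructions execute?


Loop trace (R3 starts at 0, target 34, step 5):
  ADD #1: R3 = 0 + 5 = 5  → 5 < 34, loop
  ADD #2: R3 = 5 + 5 = 10  → 10 < 34, loop
  ADD #3: R3 = 10 + 5 = 15  → 15 < 34, loop
  ADD #4: R3 = 15 + 5 = 20  → 20 < 34, loop
  ADD #5: R3 = 20 + 5 = 25  → 25 < 34, loop
  ADD #6: R3 = 25 + 5 = 30  → 30 < 34, loop
  ADD #7: R3 = 30 + 5 = 35  → 35 >= 34, exit
Total ADD instructions: 7

7


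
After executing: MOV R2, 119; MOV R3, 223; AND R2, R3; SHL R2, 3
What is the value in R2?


Register state trace:
  MOV R2, 119  → R2 = 119 (0b01110111)
  MOV R3, 223  → R3 = 223 (0b11011111)
  AND R2, R3  → R2 = 119 AND 223 = 87 (0b01010111)
  SHL R2, 3  → R2 = 87 << 3 = 696
Final: R2 = 696

696


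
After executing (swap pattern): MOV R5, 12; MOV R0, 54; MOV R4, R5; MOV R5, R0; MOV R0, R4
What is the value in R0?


Register state trace (swap pattern):
  MOV R5, 12  → R5 = 12
  MOV R0, 54  → R0 = 54
  MOV R4, R5  → R4 = 12  (save R5)
  MOV R5, R0  → R5 = 54  (R5 gets R0's value)
  MOV R0, R4  → R0 = 12  (R0 gets saved value)
Final: R0 = 12

12


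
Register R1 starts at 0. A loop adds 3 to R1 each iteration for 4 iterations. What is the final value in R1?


Starting value: R1 = 0
  Iter 1: R1 = 0 + 3 = 3
  Iter 2: R1 = 3 + 3 = 6
  Iter 3: R1 = 6 + 3 = 9
  Iter 4: R1 = 9 + 3 = 12
Final: R1 = 12

12


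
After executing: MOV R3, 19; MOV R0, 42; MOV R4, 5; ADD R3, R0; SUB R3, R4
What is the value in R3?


Register state trace:
  MOV R3, 19  → R3 = 19
  MOV R0, 42  → R0 = 42
  MOV R4, 5  → R4 = 5
  ADD R3, R0  → R3 = 19 + 42 = 61
  SUB R3, R4  → R3 = 61 - 5 = 56
Final: R3 = 56

56


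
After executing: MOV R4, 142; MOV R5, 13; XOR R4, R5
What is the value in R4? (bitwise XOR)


Register state trace:
  MOV R4, 142  → R4 = 142 (0b10001110)
  MOV R5, 13  → R5 = 13 (0b00001101)
  XOR R4, R5  → R4 = 142 XOR 13 = 131 (0b10000011)
Final: R4 = 131

131


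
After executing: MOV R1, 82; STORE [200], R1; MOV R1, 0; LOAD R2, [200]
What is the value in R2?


Register and memory trace:
  MOV R1, 82  → R1 = 82
  STORE [200], R1  → mem[200] = 82
  MOV R1, 0  → R1 = 0
  LOAD R2, [200]  → R2 = mem[200] = 82
Final: R2 = 82

82


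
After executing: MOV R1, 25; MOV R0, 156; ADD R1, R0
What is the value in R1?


Register state trace:
  MOV R1, 25  → R1 = 25
  MOV R0, 156  → R0 = 156
  ADD R1, R0  → R1 = 25 + 156 = 181
Final: R1 = 181

181


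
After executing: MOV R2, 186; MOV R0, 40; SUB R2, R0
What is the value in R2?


Register state trace:
  MOV R2, 186  → R2 = 186
  MOV R0, 40  → R0 = 40
  SUB R2, R0  → R2 = 186 - 40 = 146
Final: R2 = 146

146


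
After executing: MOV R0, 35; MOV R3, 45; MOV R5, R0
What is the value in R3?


Register state trace:
  MOV R0, 35  → R0 = 35
  MOV R3, 45  → R3 = 45
  MOV R5, R0  → R5 = 35
Final: R3 = 45

45


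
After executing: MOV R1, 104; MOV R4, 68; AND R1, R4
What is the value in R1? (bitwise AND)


Register state trace:
  MOV R1, 104  → R1 = 104 (0b01101000)
  MOV R4, 68  → R4 = 68 (0b01000100)
  AND R1, R4  → R1 = 104 AND 68 = 64 (0b01000000)
Final: R1 = 64

64


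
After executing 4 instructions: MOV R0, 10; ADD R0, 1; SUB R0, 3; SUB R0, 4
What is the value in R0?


Register state trace:
  MOV R0, 10  → R0 = 10
  ADD R0, 1  → R0 = 10 + 1 = 11
  SUB R0, 3  → R0 = 11 - 3 = 8
  SUB R0, 4  → R0 = 8 - 4 = 4
Final: R0 = 4

4


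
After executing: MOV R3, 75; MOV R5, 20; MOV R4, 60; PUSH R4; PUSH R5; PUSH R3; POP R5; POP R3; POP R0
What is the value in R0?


Stack trace (top is rightmost):
  MOV R3, 75  → R3 = 75
  MOV R5, 20  → R5 = 20
  MOV R4, 60  → R4 = 60
  PUSH R4  → stack: [60]
  PUSH R5  → stack: [60, 20]
  PUSH R3  → stack: [60, 20, 75]
  POP R5  → R5 = 75, stack: [60, 20]
  POP R3  → R3 = 20, stack: [60]
  POP R0  → R0 = 60, stack: []
Final: R0 = 60

60


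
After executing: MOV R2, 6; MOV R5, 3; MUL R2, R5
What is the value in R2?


Register state trace:
  MOV R2, 6  → R2 = 6
  MOV R5, 3  → R5 = 3
  MUL R2, R5  → R2 = 6 * 3 = 18
Final: R2 = 18

18


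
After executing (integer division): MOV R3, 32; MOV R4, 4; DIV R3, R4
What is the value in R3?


Register state trace:
  MOV R3, 32  → R3 = 32
  MOV R4, 4  → R4 = 4
  DIV R3, R4  → R3 = 32 // 4 = 8
Final: R3 = 8

8


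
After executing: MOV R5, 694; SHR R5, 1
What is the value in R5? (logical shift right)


Register state trace:
  MOV R5, 694  → R5 = 694
  SHR R5, 1  → R5 = 694 >> 1 = 694 // 2^1 = 347
Final: R5 = 347

347


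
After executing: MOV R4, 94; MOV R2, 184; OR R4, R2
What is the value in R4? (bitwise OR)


Register state trace:
  MOV R4, 94  → R4 = 94 (0b01011110)
  MOV R2, 184  → R2 = 184 (0b10111000)
  OR R4, R2   → R4 = 94 OR 184 = 254 (0b11111110)
Final: R4 = 254

254


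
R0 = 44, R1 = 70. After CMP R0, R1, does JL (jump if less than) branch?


Trace:
  R0 = 44, R1 = 70
  CMP R0, R1  → compares 44 vs 70
  JL checks: is 44 less than 70?
  44 < 70, so condition is true
Branch taken: Yes

Yes


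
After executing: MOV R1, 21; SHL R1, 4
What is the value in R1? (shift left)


Register state trace:
  MOV R1, 21  → R1 = 21
  SHL R1, 4  → R1 = 21 << 4 = 21 * 2^4 = 336
Final: R1 = 336

336


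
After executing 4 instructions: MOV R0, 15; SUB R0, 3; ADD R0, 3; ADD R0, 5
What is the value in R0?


Register state trace:
  MOV R0, 15  → R0 = 15
  SUB R0, 3  → R0 = 15 - 3 = 12
  ADD R0, 3  → R0 = 12 + 3 = 15
  ADD R0, 5  → R0 = 15 + 5 = 20
Final: R0 = 20

20


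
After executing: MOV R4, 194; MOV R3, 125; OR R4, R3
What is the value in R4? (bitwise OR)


Register state trace:
  MOV R4, 194  → R4 = 194 (0b11000010)
  MOV R3, 125  → R3 = 125 (0b01111101)
  OR R4, R3   → R4 = 194 OR 125 = 255 (0b11111111)
Final: R4 = 255

255


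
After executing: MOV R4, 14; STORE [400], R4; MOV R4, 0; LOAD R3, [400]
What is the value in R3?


Register and memory trace:
  MOV R4, 14  → R4 = 14
  STORE [400], R4  → mem[400] = 14
  MOV R4, 0  → R4 = 0
  LOAD R3, [400]  → R3 = mem[400] = 14
Final: R3 = 14

14


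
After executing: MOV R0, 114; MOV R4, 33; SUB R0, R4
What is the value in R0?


Register state trace:
  MOV R0, 114  → R0 = 114
  MOV R4, 33  → R4 = 33
  SUB R0, R4  → R0 = 114 - 33 = 81
Final: R0 = 81

81


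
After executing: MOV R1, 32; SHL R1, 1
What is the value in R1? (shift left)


Register state trace:
  MOV R1, 32  → R1 = 32
  SHL R1, 1  → R1 = 32 << 1 = 32 * 2^1 = 64
Final: R1 = 64

64


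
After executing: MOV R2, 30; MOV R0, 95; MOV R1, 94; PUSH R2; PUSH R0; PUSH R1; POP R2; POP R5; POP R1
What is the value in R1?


Stack trace (top is rightmost):
  MOV R2, 30  → R2 = 30
  MOV R0, 95  → R0 = 95
  MOV R1, 94  → R1 = 94
  PUSH R2  → stack: [30]
  PUSH R0  → stack: [30, 95]
  PUSH R1  → stack: [30, 95, 94]
  POP R2  → R2 = 94, stack: [30, 95]
  POP R5  → R5 = 95, stack: [30]
  POP R1  → R1 = 30, stack: []
Final: R1 = 30

30


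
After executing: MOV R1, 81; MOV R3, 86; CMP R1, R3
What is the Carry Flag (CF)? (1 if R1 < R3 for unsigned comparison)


Register state trace:
  MOV R1, 81  → R1 = 81
  MOV R3, 86  → R3 = 86
  CMP R1, R3  → unsigned 81 - 86: borrow occurs
  81 < 86, so CF = 1
CF = 1

1


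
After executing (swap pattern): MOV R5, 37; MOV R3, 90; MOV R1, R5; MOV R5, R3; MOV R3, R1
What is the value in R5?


Register state trace (swap pattern):
  MOV R5, 37  → R5 = 37
  MOV R3, 90  → R3 = 90
  MOV R1, R5  → R1 = 37  (save R5)
  MOV R5, R3  → R5 = 90  (R5 gets R3's value)
  MOV R3, R1  → R3 = 37  (R3 gets saved value)
Final: R5 = 90

90


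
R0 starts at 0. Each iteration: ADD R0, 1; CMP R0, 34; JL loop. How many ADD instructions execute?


Loop trace (R0 starts at 0, target 34, step 1):
  ADD #1: R0 = 0 + 1 = 1  → 1 < 34, loop
  ADD #2: R0 = 1 + 1 = 2  → 2 < 34, loop
  ADD #3: R0 = 2 + 1 = 3  → 3 < 34, loop
  ADD #4: R0 = 3 + 1 = 4  → 4 < 34, loop
  ADD #5: R0 = 4 + 1 = 5  → 5 < 34, loop
  ADD #6: R0 = 5 + 1 = 6  → 6 < 34, loop
  ADD #7: R0 = 6 + 1 = 7  → 7 < 34, loop
  ADD #8: R0 = 7 + 1 = 8  → 8 < 34, loop
  ADD #9: R0 = 8 + 1 = 9  → 9 < 34, loop
  ADD #10: R0 = 9 + 1 = 10  → 10 < 34, loop
  ADD #11: R0 = 10 + 1 = 11  → 11 < 34, loop
  ADD #12: R0 = 11 + 1 = 12  → 12 < 34, loop
  ADD #13: R0 = 12 + 1 = 13  → 13 < 34, loop
  ADD #14: R0 = 13 + 1 = 14  → 14 < 34, loop
  ADD #15: R0 = 14 + 1 = 15  → 15 < 34, loop
  ADD #16: R0 = 15 + 1 = 16  → 16 < 34, loop
  ADD #17: R0 = 16 + 1 = 17  → 17 < 34, loop
  ADD #18: R0 = 17 + 1 = 18  → 18 < 34, loop
  ADD #19: R0 = 18 + 1 = 19  → 19 < 34, loop
  ADD #20: R0 = 19 + 1 = 20  → 20 < 34, loop
  ADD #21: R0 = 20 + 1 = 21  → 21 < 34, loop
  ADD #22: R0 = 21 + 1 = 22  → 22 < 34, loop
  ADD #23: R0 = 22 + 1 = 23  → 23 < 34, loop
  ADD #24: R0 = 23 + 1 = 24  → 24 < 34, loop
  ADD #25: R0 = 24 + 1 = 25  → 25 < 34, loop
  ADD #26: R0 = 25 + 1 = 26  → 26 < 34, loop
  ADD #27: R0 = 26 + 1 = 27  → 27 < 34, loop
  ADD #28: R0 = 27 + 1 = 28  → 28 < 34, loop
  ADD #29: R0 = 28 + 1 = 29  → 29 < 34, loop
  ADD #30: R0 = 29 + 1 = 30  → 30 < 34, loop
  ADD #31: R0 = 30 + 1 = 31  → 31 < 34, loop
  ADD #32: R0 = 31 + 1 = 32  → 32 < 34, loop
  ADD #33: R0 = 32 + 1 = 33  → 33 < 34, loop
  ADD #34: R0 = 33 + 1 = 34  → 34 >= 34, exit
Total ADD instructions: 34

34


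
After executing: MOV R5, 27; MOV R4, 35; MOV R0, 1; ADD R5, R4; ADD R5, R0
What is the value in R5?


Register state trace:
  MOV R5, 27  → R5 = 27
  MOV R4, 35  → R4 = 35
  MOV R0, 1  → R0 = 1
  ADD R5, R4  → R5 = 27 + 35 = 62
  ADD R5, R0  → R5 = 62 + 1 = 63
Final: R5 = 63

63


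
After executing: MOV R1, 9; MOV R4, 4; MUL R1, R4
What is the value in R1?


Register state trace:
  MOV R1, 9  → R1 = 9
  MOV R4, 4  → R4 = 4
  MUL R1, R4  → R1 = 9 * 4 = 36
Final: R1 = 36

36


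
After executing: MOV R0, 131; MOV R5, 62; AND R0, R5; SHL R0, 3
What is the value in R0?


Register state trace:
  MOV R0, 131  → R0 = 131 (0b10000011)
  MOV R5, 62  → R5 = 62 (0b00111110)
  AND R0, R5  → R0 = 131 AND 62 = 2 (0b00000010)
  SHL R0, 3  → R0 = 2 << 3 = 16
Final: R0 = 16

16


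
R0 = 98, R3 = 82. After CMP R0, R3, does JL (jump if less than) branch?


Trace:
  R0 = 98, R3 = 82
  CMP R0, R3  → compares 98 vs 82
  JL checks: is 98 less than 82?
  98 > 82, so condition is false
Branch taken: No

No


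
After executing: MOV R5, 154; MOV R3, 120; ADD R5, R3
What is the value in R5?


Register state trace:
  MOV R5, 154  → R5 = 154
  MOV R3, 120  → R3 = 120
  ADD R5, R3  → R5 = 154 + 120 = 274
Final: R5 = 274

274


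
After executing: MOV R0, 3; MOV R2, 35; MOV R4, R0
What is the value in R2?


Register state trace:
  MOV R0, 3  → R0 = 3
  MOV R2, 35  → R2 = 35
  MOV R4, R0  → R4 = 3
Final: R2 = 35

35


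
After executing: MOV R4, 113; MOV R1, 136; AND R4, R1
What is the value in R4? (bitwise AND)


Register state trace:
  MOV R4, 113  → R4 = 113 (0b01110001)
  MOV R1, 136  → R1 = 136 (0b10001000)
  AND R4, R1  → R4 = 113 AND 136 = 0 (0b00000000)
Final: R4 = 0

0


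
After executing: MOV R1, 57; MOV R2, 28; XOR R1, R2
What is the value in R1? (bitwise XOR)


Register state trace:
  MOV R1, 57  → R1 = 57 (0b00111001)
  MOV R2, 28  → R2 = 28 (0b00011100)
  XOR R1, R2  → R1 = 57 XOR 28 = 37 (0b00100101)
Final: R1 = 37

37


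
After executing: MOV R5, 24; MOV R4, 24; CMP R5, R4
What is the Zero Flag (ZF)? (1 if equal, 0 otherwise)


Register state trace:
  MOV R5, 24  → R5 = 24
  MOV R4, 24  → R4 = 24
  CMP R5, R4  → computes 24 - 24 = 0
  Result is zero, so values are equal
ZF = 1

1


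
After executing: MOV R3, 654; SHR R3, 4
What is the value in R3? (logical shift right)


Register state trace:
  MOV R3, 654  → R3 = 654
  SHR R3, 4  → R3 = 654 >> 4 = 654 // 2^4 = 40
Final: R3 = 40

40


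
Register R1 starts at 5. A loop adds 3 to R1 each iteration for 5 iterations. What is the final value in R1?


Starting value: R1 = 5
  Iter 1: R1 = 5 + 3 = 8
  Iter 2: R1 = 8 + 3 = 11
  Iter 3: R1 = 11 + 3 = 14
  Iter 4: R1 = 14 + 3 = 17
  Iter 5: R1 = 17 + 3 = 20
Final: R1 = 20

20


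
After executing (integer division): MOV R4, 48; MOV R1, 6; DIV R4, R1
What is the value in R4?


Register state trace:
  MOV R4, 48  → R4 = 48
  MOV R1, 6  → R1 = 6
  DIV R4, R1  → R4 = 48 // 6 = 8
Final: R4 = 8

8


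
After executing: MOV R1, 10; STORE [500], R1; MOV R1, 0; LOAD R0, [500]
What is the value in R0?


Register and memory trace:
  MOV R1, 10  → R1 = 10
  STORE [500], R1  → mem[500] = 10
  MOV R1, 0  → R1 = 0
  LOAD R0, [500]  → R0 = mem[500] = 10
Final: R0 = 10

10


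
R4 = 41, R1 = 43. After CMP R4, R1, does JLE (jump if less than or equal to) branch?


Trace:
  R4 = 41, R1 = 43
  CMP R4, R1  → compares 41 vs 43
  JLE checks: is 41 less than or equal to 43?
  41 < 43, so condition is true
Branch taken: Yes

Yes


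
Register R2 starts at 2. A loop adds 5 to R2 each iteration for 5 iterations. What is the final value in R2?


Starting value: R2 = 2
  Iter 1: R2 = 2 + 5 = 7
  Iter 2: R2 = 7 + 5 = 12
  Iter 3: R2 = 12 + 5 = 17
  Iter 4: R2 = 17 + 5 = 22
  Iter 5: R2 = 22 + 5 = 27
Final: R2 = 27

27


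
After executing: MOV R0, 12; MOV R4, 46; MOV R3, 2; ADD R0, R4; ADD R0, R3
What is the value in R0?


Register state trace:
  MOV R0, 12  → R0 = 12
  MOV R4, 46  → R4 = 46
  MOV R3, 2  → R3 = 2
  ADD R0, R4  → R0 = 12 + 46 = 58
  ADD R0, R3  → R0 = 58 + 2 = 60
Final: R0 = 60

60


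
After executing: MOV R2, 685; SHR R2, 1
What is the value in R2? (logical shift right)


Register state trace:
  MOV R2, 685  → R2 = 685
  SHR R2, 1  → R2 = 685 >> 1 = 685 // 2^1 = 342
Final: R2 = 342

342


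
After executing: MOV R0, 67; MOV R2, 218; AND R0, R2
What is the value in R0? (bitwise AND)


Register state trace:
  MOV R0, 67  → R0 = 67 (0b01000011)
  MOV R2, 218  → R2 = 218 (0b11011010)
  AND R0, R2  → R0 = 67 AND 218 = 66 (0b01000010)
Final: R0 = 66

66


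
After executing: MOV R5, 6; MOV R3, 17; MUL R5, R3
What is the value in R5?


Register state trace:
  MOV R5, 6  → R5 = 6
  MOV R3, 17  → R3 = 17
  MUL R5, R3  → R5 = 6 * 17 = 102
Final: R5 = 102

102


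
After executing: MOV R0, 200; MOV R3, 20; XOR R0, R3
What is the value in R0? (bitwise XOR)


Register state trace:
  MOV R0, 200  → R0 = 200 (0b11001000)
  MOV R3, 20  → R3 = 20 (0b00010100)
  XOR R0, R3  → R0 = 200 XOR 20 = 220 (0b11011100)
Final: R0 = 220

220


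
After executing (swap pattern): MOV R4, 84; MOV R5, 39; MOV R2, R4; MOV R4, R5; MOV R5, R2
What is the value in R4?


Register state trace (swap pattern):
  MOV R4, 84  → R4 = 84
  MOV R5, 39  → R5 = 39
  MOV R2, R4  → R2 = 84  (save R4)
  MOV R4, R5  → R4 = 39  (R4 gets R5's value)
  MOV R5, R2  → R5 = 84  (R5 gets saved value)
Final: R4 = 39

39


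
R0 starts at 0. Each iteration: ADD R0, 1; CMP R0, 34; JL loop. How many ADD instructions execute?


Loop trace (R0 starts at 0, target 34, step 1):
  ADD #1: R0 = 0 + 1 = 1  → 1 < 34, loop
  ADD #2: R0 = 1 + 1 = 2  → 2 < 34, loop
  ADD #3: R0 = 2 + 1 = 3  → 3 < 34, loop
  ADD #4: R0 = 3 + 1 = 4  → 4 < 34, loop
  ADD #5: R0 = 4 + 1 = 5  → 5 < 34, loop
  ADD #6: R0 = 5 + 1 = 6  → 6 < 34, loop
  ADD #7: R0 = 6 + 1 = 7  → 7 < 34, loop
  ADD #8: R0 = 7 + 1 = 8  → 8 < 34, loop
  ADD #9: R0 = 8 + 1 = 9  → 9 < 34, loop
  ADD #10: R0 = 9 + 1 = 10  → 10 < 34, loop
  ADD #11: R0 = 10 + 1 = 11  → 11 < 34, loop
  ADD #12: R0 = 11 + 1 = 12  → 12 < 34, loop
  ADD #13: R0 = 12 + 1 = 13  → 13 < 34, loop
  ADD #14: R0 = 13 + 1 = 14  → 14 < 34, loop
  ADD #15: R0 = 14 + 1 = 15  → 15 < 34, loop
  ADD #16: R0 = 15 + 1 = 16  → 16 < 34, loop
  ADD #17: R0 = 16 + 1 = 17  → 17 < 34, loop
  ADD #18: R0 = 17 + 1 = 18  → 18 < 34, loop
  ADD #19: R0 = 18 + 1 = 19  → 19 < 34, loop
  ADD #20: R0 = 19 + 1 = 20  → 20 < 34, loop
  ADD #21: R0 = 20 + 1 = 21  → 21 < 34, loop
  ADD #22: R0 = 21 + 1 = 22  → 22 < 34, loop
  ADD #23: R0 = 22 + 1 = 23  → 23 < 34, loop
  ADD #24: R0 = 23 + 1 = 24  → 24 < 34, loop
  ADD #25: R0 = 24 + 1 = 25  → 25 < 34, loop
  ADD #26: R0 = 25 + 1 = 26  → 26 < 34, loop
  ADD #27: R0 = 26 + 1 = 27  → 27 < 34, loop
  ADD #28: R0 = 27 + 1 = 28  → 28 < 34, loop
  ADD #29: R0 = 28 + 1 = 29  → 29 < 34, loop
  ADD #30: R0 = 29 + 1 = 30  → 30 < 34, loop
  ADD #31: R0 = 30 + 1 = 31  → 31 < 34, loop
  ADD #32: R0 = 31 + 1 = 32  → 32 < 34, loop
  ADD #33: R0 = 32 + 1 = 33  → 33 < 34, loop
  ADD #34: R0 = 33 + 1 = 34  → 34 >= 34, exit
Total ADD instructions: 34

34


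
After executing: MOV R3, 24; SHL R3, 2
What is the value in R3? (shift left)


Register state trace:
  MOV R3, 24  → R3 = 24
  SHL R3, 2  → R3 = 24 << 2 = 24 * 2^2 = 96
Final: R3 = 96

96


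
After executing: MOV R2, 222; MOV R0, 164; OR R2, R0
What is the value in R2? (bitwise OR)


Register state trace:
  MOV R2, 222  → R2 = 222 (0b11011110)
  MOV R0, 164  → R0 = 164 (0b10100100)
  OR R2, R0   → R2 = 222 OR 164 = 254 (0b11111110)
Final: R2 = 254

254


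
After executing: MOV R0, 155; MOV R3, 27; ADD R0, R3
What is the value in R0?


Register state trace:
  MOV R0, 155  → R0 = 155
  MOV R3, 27  → R3 = 27
  ADD R0, R3  → R0 = 155 + 27 = 182
Final: R0 = 182

182


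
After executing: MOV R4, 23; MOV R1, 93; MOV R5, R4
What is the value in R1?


Register state trace:
  MOV R4, 23  → R4 = 23
  MOV R1, 93  → R1 = 93
  MOV R5, R4  → R5 = 23
Final: R1 = 93

93


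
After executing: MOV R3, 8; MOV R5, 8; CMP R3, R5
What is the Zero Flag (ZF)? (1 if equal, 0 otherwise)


Register state trace:
  MOV R3, 8  → R3 = 8
  MOV R5, 8  → R5 = 8
  CMP R3, R5  → computes 8 - 8 = 0
  Result is zero, so values are equal
ZF = 1

1


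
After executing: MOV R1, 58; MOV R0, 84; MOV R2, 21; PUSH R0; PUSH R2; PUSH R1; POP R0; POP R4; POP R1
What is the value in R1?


Stack trace (top is rightmost):
  MOV R1, 58  → R1 = 58
  MOV R0, 84  → R0 = 84
  MOV R2, 21  → R2 = 21
  PUSH R0  → stack: [84]
  PUSH R2  → stack: [84, 21]
  PUSH R1  → stack: [84, 21, 58]
  POP R0  → R0 = 58, stack: [84, 21]
  POP R4  → R4 = 21, stack: [84]
  POP R1  → R1 = 84, stack: []
Final: R1 = 84

84


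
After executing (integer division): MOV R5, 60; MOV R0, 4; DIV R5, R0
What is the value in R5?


Register state trace:
  MOV R5, 60  → R5 = 60
  MOV R0, 4  → R0 = 4
  DIV R5, R0  → R5 = 60 // 4 = 15
Final: R5 = 15

15


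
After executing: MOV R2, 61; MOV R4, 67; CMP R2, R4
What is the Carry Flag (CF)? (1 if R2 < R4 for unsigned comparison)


Register state trace:
  MOV R2, 61  → R2 = 61
  MOV R4, 67  → R4 = 67
  CMP R2, R4  → unsigned 61 - 67: borrow occurs
  61 < 67, so CF = 1
CF = 1

1


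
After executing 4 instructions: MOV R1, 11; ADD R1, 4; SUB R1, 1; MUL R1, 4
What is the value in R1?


Register state trace:
  MOV R1, 11  → R1 = 11
  ADD R1, 4  → R1 = 11 + 4 = 15
  SUB R1, 1  → R1 = 15 - 1 = 14
  MUL R1, 4  → R1 = 14 * 4 = 56
Final: R1 = 56

56


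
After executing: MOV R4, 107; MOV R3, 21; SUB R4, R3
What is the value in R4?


Register state trace:
  MOV R4, 107  → R4 = 107
  MOV R3, 21  → R3 = 21
  SUB R4, R3  → R4 = 107 - 21 = 86
Final: R4 = 86

86


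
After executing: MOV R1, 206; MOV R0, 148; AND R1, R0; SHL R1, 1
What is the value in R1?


Register state trace:
  MOV R1, 206  → R1 = 206 (0b11001110)
  MOV R0, 148  → R0 = 148 (0b10010100)
  AND R1, R0  → R1 = 206 AND 148 = 132 (0b10000100)
  SHL R1, 1  → R1 = 132 << 1 = 264
Final: R1 = 264

264


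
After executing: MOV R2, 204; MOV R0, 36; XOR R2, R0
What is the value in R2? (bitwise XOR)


Register state trace:
  MOV R2, 204  → R2 = 204 (0b11001100)
  MOV R0, 36  → R0 = 36 (0b00100100)
  XOR R2, R0  → R2 = 204 XOR 36 = 232 (0b11101000)
Final: R2 = 232

232


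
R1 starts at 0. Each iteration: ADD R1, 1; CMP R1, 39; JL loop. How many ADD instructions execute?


Loop trace (R1 starts at 0, target 39, step 1):
  ADD #1: R1 = 0 + 1 = 1  → 1 < 39, loop
  ADD #2: R1 = 1 + 1 = 2  → 2 < 39, loop
  ADD #3: R1 = 2 + 1 = 3  → 3 < 39, loop
  ADD #4: R1 = 3 + 1 = 4  → 4 < 39, loop
  ADD #5: R1 = 4 + 1 = 5  → 5 < 39, loop
  ADD #6: R1 = 5 + 1 = 6  → 6 < 39, loop
  ADD #7: R1 = 6 + 1 = 7  → 7 < 39, loop
  ADD #8: R1 = 7 + 1 = 8  → 8 < 39, loop
  ADD #9: R1 = 8 + 1 = 9  → 9 < 39, loop
  ADD #10: R1 = 9 + 1 = 10  → 10 < 39, loop
  ADD #11: R1 = 10 + 1 = 11  → 11 < 39, loop
  ADD #12: R1 = 11 + 1 = 12  → 12 < 39, loop
  ADD #13: R1 = 12 + 1 = 13  → 13 < 39, loop
  ADD #14: R1 = 13 + 1 = 14  → 14 < 39, loop
  ADD #15: R1 = 14 + 1 = 15  → 15 < 39, loop
  ADD #16: R1 = 15 + 1 = 16  → 16 < 39, loop
  ADD #17: R1 = 16 + 1 = 17  → 17 < 39, loop
  ADD #18: R1 = 17 + 1 = 18  → 18 < 39, loop
  ADD #19: R1 = 18 + 1 = 19  → 19 < 39, loop
  ADD #20: R1 = 19 + 1 = 20  → 20 < 39, loop
  ADD #21: R1 = 20 + 1 = 21  → 21 < 39, loop
  ADD #22: R1 = 21 + 1 = 22  → 22 < 39, loop
  ADD #23: R1 = 22 + 1 = 23  → 23 < 39, loop
  ADD #24: R1 = 23 + 1 = 24  → 24 < 39, loop
  ADD #25: R1 = 24 + 1 = 25  → 25 < 39, loop
  ADD #26: R1 = 25 + 1 = 26  → 26 < 39, loop
  ADD #27: R1 = 26 + 1 = 27  → 27 < 39, loop
  ADD #28: R1 = 27 + 1 = 28  → 28 < 39, loop
  ADD #29: R1 = 28 + 1 = 29  → 29 < 39, loop
  ADD #30: R1 = 29 + 1 = 30  → 30 < 39, loop
  ADD #31: R1 = 30 + 1 = 31  → 31 < 39, loop
  ADD #32: R1 = 31 + 1 = 32  → 32 < 39, loop
  ADD #33: R1 = 32 + 1 = 33  → 33 < 39, loop
  ADD #34: R1 = 33 + 1 = 34  → 34 < 39, loop
  ADD #35: R1 = 34 + 1 = 35  → 35 < 39, loop
  ADD #36: R1 = 35 + 1 = 36  → 36 < 39, loop
  ADD #37: R1 = 36 + 1 = 37  → 37 < 39, loop
  ADD #38: R1 = 37 + 1 = 38  → 38 < 39, loop
  ADD #39: R1 = 38 + 1 = 39  → 39 >= 39, exit
Total ADD instructions: 39

39


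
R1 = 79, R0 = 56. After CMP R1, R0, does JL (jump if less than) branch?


Trace:
  R1 = 79, R0 = 56
  CMP R1, R0  → compares 79 vs 56
  JL checks: is 79 less than 56?
  79 > 56, so condition is false
Branch taken: No

No


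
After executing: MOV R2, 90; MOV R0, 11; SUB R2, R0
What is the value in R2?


Register state trace:
  MOV R2, 90  → R2 = 90
  MOV R0, 11  → R0 = 11
  SUB R2, R0  → R2 = 90 - 11 = 79
Final: R2 = 79

79


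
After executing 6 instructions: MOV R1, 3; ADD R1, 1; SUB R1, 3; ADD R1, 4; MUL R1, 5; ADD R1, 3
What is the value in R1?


Register state trace:
  MOV R1, 3  → R1 = 3
  ADD R1, 1  → R1 = 3 + 1 = 4
  SUB R1, 3  → R1 = 4 - 3 = 1
  ADD R1, 4  → R1 = 1 + 4 = 5
  MUL R1, 5  → R1 = 5 * 5 = 25
  ADD R1, 3  → R1 = 25 + 3 = 28
Final: R1 = 28

28


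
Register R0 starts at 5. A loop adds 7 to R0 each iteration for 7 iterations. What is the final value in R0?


Starting value: R0 = 5
  Iter 1: R0 = 5 + 7 = 12
  Iter 2: R0 = 12 + 7 = 19
  Iter 3: R0 = 19 + 7 = 26
  Iter 4: R0 = 26 + 7 = 33
  Iter 5: R0 = 33 + 7 = 40
  Iter 6: R0 = 40 + 7 = 47
  Iter 7: R0 = 47 + 7 = 54
Final: R0 = 54

54


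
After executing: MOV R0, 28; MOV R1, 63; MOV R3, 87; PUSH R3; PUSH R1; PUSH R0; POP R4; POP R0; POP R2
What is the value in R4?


Stack trace (top is rightmost):
  MOV R0, 28  → R0 = 28
  MOV R1, 63  → R1 = 63
  MOV R3, 87  → R3 = 87
  PUSH R3  → stack: [87]
  PUSH R1  → stack: [87, 63]
  PUSH R0  → stack: [87, 63, 28]
  POP R4  → R4 = 28, stack: [87, 63]
  POP R0  → R0 = 63, stack: [87]
  POP R2  → R2 = 87, stack: []
Final: R4 = 28

28


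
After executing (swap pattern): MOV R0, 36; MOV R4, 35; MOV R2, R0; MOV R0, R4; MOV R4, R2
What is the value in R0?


Register state trace (swap pattern):
  MOV R0, 36  → R0 = 36
  MOV R4, 35  → R4 = 35
  MOV R2, R0  → R2 = 36  (save R0)
  MOV R0, R4  → R0 = 35  (R0 gets R4's value)
  MOV R4, R2  → R4 = 36  (R4 gets saved value)
Final: R0 = 35

35


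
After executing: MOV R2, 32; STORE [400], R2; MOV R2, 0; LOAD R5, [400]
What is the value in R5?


Register and memory trace:
  MOV R2, 32  → R2 = 32
  STORE [400], R2  → mem[400] = 32
  MOV R2, 0  → R2 = 0
  LOAD R5, [400]  → R5 = mem[400] = 32
Final: R5 = 32

32


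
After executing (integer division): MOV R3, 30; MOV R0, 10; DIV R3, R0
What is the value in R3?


Register state trace:
  MOV R3, 30  → R3 = 30
  MOV R0, 10  → R0 = 10
  DIV R3, R0  → R3 = 30 // 10 = 3
Final: R3 = 3

3


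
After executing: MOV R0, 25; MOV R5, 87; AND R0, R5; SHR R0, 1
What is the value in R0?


Register state trace:
  MOV R0, 25  → R0 = 25 (0b00011001)
  MOV R5, 87  → R5 = 87 (0b01010111)
  AND R0, R5  → R0 = 25 AND 87 = 17 (0b00010001)
  SHR R0, 1  → R0 = 17 >> 1 = 8
Final: R0 = 8

8


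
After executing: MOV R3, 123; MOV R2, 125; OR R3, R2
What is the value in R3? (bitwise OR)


Register state trace:
  MOV R3, 123  → R3 = 123 (0b01111011)
  MOV R2, 125  → R2 = 125 (0b01111101)
  OR R3, R2   → R3 = 123 OR 125 = 127 (0b01111111)
Final: R3 = 127

127


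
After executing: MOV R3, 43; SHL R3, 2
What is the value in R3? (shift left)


Register state trace:
  MOV R3, 43  → R3 = 43
  SHL R3, 2  → R3 = 43 << 2 = 43 * 2^2 = 172
Final: R3 = 172

172


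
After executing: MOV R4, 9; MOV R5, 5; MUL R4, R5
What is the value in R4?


Register state trace:
  MOV R4, 9  → R4 = 9
  MOV R5, 5  → R5 = 5
  MUL R4, R5  → R4 = 9 * 5 = 45
Final: R4 = 45

45


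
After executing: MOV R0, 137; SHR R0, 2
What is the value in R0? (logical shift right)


Register state trace:
  MOV R0, 137  → R0 = 137
  SHR R0, 2  → R0 = 137 >> 2 = 137 // 2^2 = 34
Final: R0 = 34

34


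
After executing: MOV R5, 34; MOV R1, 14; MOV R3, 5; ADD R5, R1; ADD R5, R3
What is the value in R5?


Register state trace:
  MOV R5, 34  → R5 = 34
  MOV R1, 14  → R1 = 14
  MOV R3, 5  → R3 = 5
  ADD R5, R1  → R5 = 34 + 14 = 48
  ADD R5, R3  → R5 = 48 + 5 = 53
Final: R5 = 53

53


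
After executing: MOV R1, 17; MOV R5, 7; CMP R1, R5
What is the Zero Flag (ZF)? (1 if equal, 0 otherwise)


Register state trace:
  MOV R1, 17  → R1 = 17
  MOV R5, 7  → R5 = 7
  CMP R1, R5  → computes 17 - 7 = 10
  Result is nonzero, so values are not equal
ZF = 0

0


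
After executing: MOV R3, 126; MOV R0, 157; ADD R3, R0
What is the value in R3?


Register state trace:
  MOV R3, 126  → R3 = 126
  MOV R0, 157  → R0 = 157
  ADD R3, R0  → R3 = 126 + 157 = 283
Final: R3 = 283

283


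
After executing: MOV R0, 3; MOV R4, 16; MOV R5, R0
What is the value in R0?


Register state trace:
  MOV R0, 3  → R0 = 3
  MOV R4, 16  → R4 = 16
  MOV R5, R0  → R5 = 3
Final: R0 = 3

3


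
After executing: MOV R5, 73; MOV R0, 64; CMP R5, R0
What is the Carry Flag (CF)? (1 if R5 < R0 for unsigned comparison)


Register state trace:
  MOV R5, 73  → R5 = 73
  MOV R0, 64  → R0 = 64
  CMP R5, R0  → unsigned 73 - 64: no borrow
  73 >= 64, so CF = 0
CF = 0

0


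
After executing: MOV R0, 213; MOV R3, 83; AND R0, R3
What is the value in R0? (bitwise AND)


Register state trace:
  MOV R0, 213  → R0 = 213 (0b11010101)
  MOV R3, 83  → R3 = 83 (0b01010011)
  AND R0, R3  → R0 = 213 AND 83 = 81 (0b01010001)
Final: R0 = 81

81


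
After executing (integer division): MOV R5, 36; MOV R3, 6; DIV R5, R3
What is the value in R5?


Register state trace:
  MOV R5, 36  → R5 = 36
  MOV R3, 6  → R3 = 6
  DIV R5, R3  → R5 = 36 // 6 = 6
Final: R5 = 6

6


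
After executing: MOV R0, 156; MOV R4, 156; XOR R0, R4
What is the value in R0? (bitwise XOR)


Register state trace:
  MOV R0, 156  → R0 = 156 (0b10011100)
  MOV R4, 156  → R4 = 156 (0b10011100)
  XOR R0, R4  → R0 = 156 XOR 156 = 0 (0b00000000)
Final: R0 = 0

0


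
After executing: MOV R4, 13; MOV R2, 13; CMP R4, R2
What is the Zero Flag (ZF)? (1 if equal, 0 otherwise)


Register state trace:
  MOV R4, 13  → R4 = 13
  MOV R2, 13  → R2 = 13
  CMP R4, R2  → computes 13 - 13 = 0
  Result is zero, so values are equal
ZF = 1

1


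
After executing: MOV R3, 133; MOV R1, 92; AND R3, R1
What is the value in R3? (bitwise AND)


Register state trace:
  MOV R3, 133  → R3 = 133 (0b10000101)
  MOV R1, 92  → R1 = 92 (0b01011100)
  AND R3, R1  → R3 = 133 AND 92 = 4 (0b00000100)
Final: R3 = 4

4


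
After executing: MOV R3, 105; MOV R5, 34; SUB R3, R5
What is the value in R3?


Register state trace:
  MOV R3, 105  → R3 = 105
  MOV R5, 34  → R5 = 34
  SUB R3, R5  → R3 = 105 - 34 = 71
Final: R3 = 71

71


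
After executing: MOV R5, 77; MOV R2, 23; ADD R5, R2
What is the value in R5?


Register state trace:
  MOV R5, 77  → R5 = 77
  MOV R2, 23  → R2 = 23
  ADD R5, R2  → R5 = 77 + 23 = 100
Final: R5 = 100

100


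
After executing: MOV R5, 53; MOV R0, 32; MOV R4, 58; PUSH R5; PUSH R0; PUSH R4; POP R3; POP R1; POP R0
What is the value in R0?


Stack trace (top is rightmost):
  MOV R5, 53  → R5 = 53
  MOV R0, 32  → R0 = 32
  MOV R4, 58  → R4 = 58
  PUSH R5  → stack: [53]
  PUSH R0  → stack: [53, 32]
  PUSH R4  → stack: [53, 32, 58]
  POP R3  → R3 = 58, stack: [53, 32]
  POP R1  → R1 = 32, stack: [53]
  POP R0  → R0 = 53, stack: []
Final: R0 = 53

53


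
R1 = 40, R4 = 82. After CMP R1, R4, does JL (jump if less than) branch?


Trace:
  R1 = 40, R4 = 82
  CMP R1, R4  → compares 40 vs 82
  JL checks: is 40 less than 82?
  40 < 82, so condition is true
Branch taken: Yes

Yes


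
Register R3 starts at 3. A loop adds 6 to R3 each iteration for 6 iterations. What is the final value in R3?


Starting value: R3 = 3
  Iter 1: R3 = 3 + 6 = 9
  Iter 2: R3 = 9 + 6 = 15
  Iter 3: R3 = 15 + 6 = 21
  Iter 4: R3 = 21 + 6 = 27
  Iter 5: R3 = 27 + 6 = 33
  Iter 6: R3 = 33 + 6 = 39
Final: R3 = 39

39


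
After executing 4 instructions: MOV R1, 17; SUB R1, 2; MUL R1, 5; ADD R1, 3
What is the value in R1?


Register state trace:
  MOV R1, 17  → R1 = 17
  SUB R1, 2  → R1 = 17 - 2 = 15
  MUL R1, 5  → R1 = 15 * 5 = 75
  ADD R1, 3  → R1 = 75 + 3 = 78
Final: R1 = 78

78


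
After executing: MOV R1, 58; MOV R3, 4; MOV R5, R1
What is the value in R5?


Register state trace:
  MOV R1, 58  → R1 = 58
  MOV R3, 4  → R3 = 4
  MOV R5, R1  → R5 = 58
Final: R5 = 58

58


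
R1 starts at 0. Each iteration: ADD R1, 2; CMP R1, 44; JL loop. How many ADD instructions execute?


Loop trace (R1 starts at 0, target 44, step 2):
  ADD #1: R1 = 0 + 2 = 2  → 2 < 44, loop
  ADD #2: R1 = 2 + 2 = 4  → 4 < 44, loop
  ADD #3: R1 = 4 + 2 = 6  → 6 < 44, loop
  ADD #4: R1 = 6 + 2 = 8  → 8 < 44, loop
  ADD #5: R1 = 8 + 2 = 10  → 10 < 44, loop
  ADD #6: R1 = 10 + 2 = 12  → 12 < 44, loop
  ADD #7: R1 = 12 + 2 = 14  → 14 < 44, loop
  ADD #8: R1 = 14 + 2 = 16  → 16 < 44, loop
  ADD #9: R1 = 16 + 2 = 18  → 18 < 44, loop
  ADD #10: R1 = 18 + 2 = 20  → 20 < 44, loop
  ADD #11: R1 = 20 + 2 = 22  → 22 < 44, loop
  ADD #12: R1 = 22 + 2 = 24  → 24 < 44, loop
  ADD #13: R1 = 24 + 2 = 26  → 26 < 44, loop
  ADD #14: R1 = 26 + 2 = 28  → 28 < 44, loop
  ADD #15: R1 = 28 + 2 = 30  → 30 < 44, loop
  ADD #16: R1 = 30 + 2 = 32  → 32 < 44, loop
  ADD #17: R1 = 32 + 2 = 34  → 34 < 44, loop
  ADD #18: R1 = 34 + 2 = 36  → 36 < 44, loop
  ADD #19: R1 = 36 + 2 = 38  → 38 < 44, loop
  ADD #20: R1 = 38 + 2 = 40  → 40 < 44, loop
  ADD #21: R1 = 40 + 2 = 42  → 42 < 44, loop
  ADD #22: R1 = 42 + 2 = 44  → 44 >= 44, exit
Total ADD instructions: 22

22


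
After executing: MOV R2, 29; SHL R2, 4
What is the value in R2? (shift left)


Register state trace:
  MOV R2, 29  → R2 = 29
  SHL R2, 4  → R2 = 29 << 4 = 29 * 2^4 = 464
Final: R2 = 464

464


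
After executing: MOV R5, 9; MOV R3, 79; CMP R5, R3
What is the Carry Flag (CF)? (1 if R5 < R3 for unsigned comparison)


Register state trace:
  MOV R5, 9  → R5 = 9
  MOV R3, 79  → R3 = 79
  CMP R5, R3  → unsigned 9 - 79: borrow occurs
  9 < 79, so CF = 1
CF = 1

1


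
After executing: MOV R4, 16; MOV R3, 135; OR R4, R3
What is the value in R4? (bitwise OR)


Register state trace:
  MOV R4, 16  → R4 = 16 (0b00010000)
  MOV R3, 135  → R3 = 135 (0b10000111)
  OR R4, R3   → R4 = 16 OR 135 = 151 (0b10010111)
Final: R4 = 151

151


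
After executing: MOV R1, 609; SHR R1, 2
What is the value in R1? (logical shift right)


Register state trace:
  MOV R1, 609  → R1 = 609
  SHR R1, 2  → R1 = 609 >> 2 = 609 // 2^2 = 152
Final: R1 = 152

152


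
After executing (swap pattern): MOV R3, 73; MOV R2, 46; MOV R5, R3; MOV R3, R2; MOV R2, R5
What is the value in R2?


Register state trace (swap pattern):
  MOV R3, 73  → R3 = 73
  MOV R2, 46  → R2 = 46
  MOV R5, R3  → R5 = 73  (save R3)
  MOV R3, R2  → R3 = 46  (R3 gets R2's value)
  MOV R2, R5  → R2 = 73  (R2 gets saved value)
Final: R2 = 73

73


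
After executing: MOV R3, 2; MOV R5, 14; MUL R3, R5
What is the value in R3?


Register state trace:
  MOV R3, 2  → R3 = 2
  MOV R5, 14  → R5 = 14
  MUL R3, R5  → R3 = 2 * 14 = 28
Final: R3 = 28

28


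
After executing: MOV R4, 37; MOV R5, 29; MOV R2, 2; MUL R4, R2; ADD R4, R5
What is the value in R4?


Register state trace:
  MOV R4, 37  → R4 = 37
  MOV R5, 29  → R5 = 29
  MOV R2, 2  → R2 = 2
  MUL R4, R2  → R4 = 37 * 2 = 74
  ADD R4, R5  → R4 = 74 + 29 = 103
Final: R4 = 103

103


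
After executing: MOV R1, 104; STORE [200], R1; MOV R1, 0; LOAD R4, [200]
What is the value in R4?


Register and memory trace:
  MOV R1, 104  → R1 = 104
  STORE [200], R1  → mem[200] = 104
  MOV R1, 0  → R1 = 0
  LOAD R4, [200]  → R4 = mem[200] = 104
Final: R4 = 104

104
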